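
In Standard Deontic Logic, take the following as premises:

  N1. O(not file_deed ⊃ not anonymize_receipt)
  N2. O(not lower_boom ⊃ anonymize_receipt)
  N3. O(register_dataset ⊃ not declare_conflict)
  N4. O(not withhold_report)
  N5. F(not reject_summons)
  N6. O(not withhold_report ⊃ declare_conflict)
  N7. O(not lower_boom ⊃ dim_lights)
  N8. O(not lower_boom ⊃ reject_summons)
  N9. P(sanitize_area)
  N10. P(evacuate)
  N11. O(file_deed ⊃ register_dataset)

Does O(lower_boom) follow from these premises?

From premise 4 we have O(not withhold_report).
Applying K to premise 6 (O(not withhold_report ⊃ declare_conflict)) and O(not withhold_report) yields O(declare_conflict).
The contrapositive of premise 3 (O(register_dataset ⊃ not declare_conflict)) is O(declare_conflict ⊃ not register_dataset), and O(declare_conflict) is already established, so O(not register_dataset).
The contrapositive of premise 11 (O(file_deed ⊃ register_dataset)) is O(not register_dataset ⊃ not file_deed), and O(not register_dataset) is already established, so O(not file_deed).
With premise 1, O(not file_deed ⊃ not anonymize_receipt), the K-axiom yields O(not anonymize_receipt).
Premise 2 is O(not lower_boom ⊃ anonymize_receipt); contrapositively O(not anonymize_receipt ⊃ lower_boom). Since O(not anonymize_receipt) holds, K gives O(lower_boom).
Premises 5, 7, 8, 9, 10 do not contribute to this derivation.
So O(lower_boom) follows.

Yes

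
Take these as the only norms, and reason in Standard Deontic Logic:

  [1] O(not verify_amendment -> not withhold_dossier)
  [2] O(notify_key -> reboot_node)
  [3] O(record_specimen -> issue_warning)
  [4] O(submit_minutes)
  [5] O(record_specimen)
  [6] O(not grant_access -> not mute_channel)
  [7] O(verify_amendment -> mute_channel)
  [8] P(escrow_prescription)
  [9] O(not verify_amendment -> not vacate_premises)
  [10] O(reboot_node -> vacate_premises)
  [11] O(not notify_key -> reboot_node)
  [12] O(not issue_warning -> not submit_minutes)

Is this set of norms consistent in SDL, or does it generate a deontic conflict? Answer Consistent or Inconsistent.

Premise 12 is O(not issue_warning -> not submit_minutes), but O(not issue_warning) is not derivable from the premises, so it does not yield O(not submit_minutes).
So O(not submit_minutes) is not derivable, and the apparent clash with O(submit_minutes) does not arise.
A world satisfying every obligation exists (e.g. escrow_prescription=false, grant_access=true, issue_warning=true, mute_channel=true, notify_key=false, reboot_node=true, record_specimen=true, submit_minutes=true, vacate_premises=true, verify_amendment=true, withhold_dossier=false); no atom is both obligatory and forbidden, so the set is consistent.

Consistent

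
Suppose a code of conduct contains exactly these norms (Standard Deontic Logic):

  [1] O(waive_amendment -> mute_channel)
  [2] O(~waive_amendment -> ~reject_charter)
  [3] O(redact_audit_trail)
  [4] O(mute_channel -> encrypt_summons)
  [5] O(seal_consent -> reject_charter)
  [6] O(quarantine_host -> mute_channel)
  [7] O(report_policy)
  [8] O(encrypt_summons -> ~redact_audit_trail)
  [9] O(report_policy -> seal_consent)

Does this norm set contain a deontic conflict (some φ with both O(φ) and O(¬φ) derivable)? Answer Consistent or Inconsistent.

Premise 7 states O(report_policy) outright.
With premise 9, O(report_policy -> seal_consent), the K-axiom yields O(seal_consent).
From O(seal_consent) and premise 5, O(seal_consent -> reject_charter), we obtain O(reject_charter).
The contrapositive of premise 2 (O(~waive_amendment -> ~reject_charter)) is O(reject_charter -> waive_amendment), and O(reject_charter) is already established, so O(waive_amendment).
Premise 1 is O(waive_amendment -> mute_channel); since O(waive_amendment), deontic closure gives O(mute_channel).
Premise 4 is O(mute_channel -> encrypt_summons); since O(mute_channel), deontic closure gives O(encrypt_summons).
Premise 8 is O(encrypt_summons -> ~redact_audit_trail); since O(encrypt_summons), deontic closure gives O(~redact_audit_trail).
However, premise 3 gives O(redact_audit_trail).
We now have both O(~redact_audit_trail) and O(redact_audit_trail) — redact_audit_trail is simultaneously obligatory and forbidden, violating the D-axiom.

Inconsistent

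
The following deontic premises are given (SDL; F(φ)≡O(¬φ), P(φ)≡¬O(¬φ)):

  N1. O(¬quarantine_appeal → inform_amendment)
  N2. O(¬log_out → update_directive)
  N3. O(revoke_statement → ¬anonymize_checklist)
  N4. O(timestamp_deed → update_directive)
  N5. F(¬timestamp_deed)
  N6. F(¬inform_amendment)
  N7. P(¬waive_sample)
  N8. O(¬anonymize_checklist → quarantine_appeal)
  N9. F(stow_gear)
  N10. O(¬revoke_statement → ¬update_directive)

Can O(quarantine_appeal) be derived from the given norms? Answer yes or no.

F(¬timestamp_deed) at premise 5 means O(timestamp_deed).
From O(timestamp_deed) and premise 4, O(timestamp_deed → update_directive), we obtain O(update_directive).
Premise 10, O(¬revoke_statement → ¬update_directive), contraposes to O(update_directive → revoke_statement); with O(update_directive) we get O(revoke_statement).
Premise 3 is O(revoke_statement → ¬anonymize_checklist); since O(revoke_statement), deontic closure gives O(¬anonymize_checklist).
From O(¬anonymize_checklist) and premise 8, O(¬anonymize_checklist → quarantine_appeal), we obtain O(quarantine_appeal).
Premises 1, 2, 6, 7, 9 do not contribute to this derivation.
So O(quarantine_appeal) follows.

Yes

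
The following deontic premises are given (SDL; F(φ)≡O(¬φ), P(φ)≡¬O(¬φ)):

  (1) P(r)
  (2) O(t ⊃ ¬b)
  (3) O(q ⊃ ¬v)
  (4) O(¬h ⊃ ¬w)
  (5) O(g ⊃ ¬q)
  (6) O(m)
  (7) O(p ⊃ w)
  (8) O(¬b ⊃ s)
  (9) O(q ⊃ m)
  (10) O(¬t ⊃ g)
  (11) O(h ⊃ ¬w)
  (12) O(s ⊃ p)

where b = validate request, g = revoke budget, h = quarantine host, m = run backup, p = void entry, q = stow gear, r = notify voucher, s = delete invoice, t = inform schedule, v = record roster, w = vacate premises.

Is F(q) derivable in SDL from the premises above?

Premises 11 and 4 cover both cases: O(h ⊃ ¬w) and O(¬h ⊃ ¬w). Since h ∨ ¬h is a tautology, O(¬w) follows.
The contrapositive of premise 7 (O(p ⊃ w)) is O(¬w ⊃ ¬p), and O(¬w) is already established, so O(¬p).
The contrapositive of premise 12 (O(s ⊃ p)) is O(¬p ⊃ ¬s), and O(¬p) is already established, so O(¬s).
Premise 8, O(¬b ⊃ s), contraposes to O(¬s ⊃ b); with O(¬s) we get O(b).
Premise 2 is O(t ⊃ ¬b); contrapositively O(b ⊃ ¬t). Since O(b) holds, K gives O(¬t).
Applying K to premise 10 (O(¬t ⊃ g)) and O(¬t) yields O(g).
Applying K to premise 5 (O(g ⊃ ¬q)) and O(g) yields O(¬q).
Premises 1, 3, 6, 9 do not contribute to this derivation.
So O(¬q) holds, i.e. F(q). The claim follows.

Yes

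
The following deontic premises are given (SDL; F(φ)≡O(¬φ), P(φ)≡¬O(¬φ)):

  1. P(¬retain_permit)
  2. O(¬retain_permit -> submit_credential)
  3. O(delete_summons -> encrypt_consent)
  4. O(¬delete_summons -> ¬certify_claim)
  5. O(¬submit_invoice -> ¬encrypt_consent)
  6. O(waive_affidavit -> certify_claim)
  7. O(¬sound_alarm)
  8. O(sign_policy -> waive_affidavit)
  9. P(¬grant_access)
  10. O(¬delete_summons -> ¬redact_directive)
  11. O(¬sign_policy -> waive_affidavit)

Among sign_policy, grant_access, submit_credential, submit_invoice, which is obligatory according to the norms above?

Premises 8 and 11 are O(sign_policy -> waive_affidavit) and O(¬sign_policy -> waive_affidavit); every ideal world satisfies sign_policy or ¬sign_policy, so in either case waive_affidavit holds — hence O(waive_affidavit).
Premise 6 is O(waive_affidavit -> certify_claim); since O(waive_affidavit), deontic closure gives O(certify_claim).
Premise 4 is O(¬delete_summons -> ¬certify_claim); contrapositively O(certify_claim -> delete_summons). Since O(certify_claim) holds, K gives O(delete_summons).
With premise 3, O(delete_summons -> encrypt_consent), the K-axiom yields O(encrypt_consent).
The contrapositive of premise 5 (O(¬submit_invoice -> ¬encrypt_consent)) is O(encrypt_consent -> submit_invoice), and O(encrypt_consent) is already established, so O(submit_invoice).
So O(submit_invoice) holds — submit_invoice is obligatory. None of the other listed options is made obligatory by any chain of premises.

submit_invoice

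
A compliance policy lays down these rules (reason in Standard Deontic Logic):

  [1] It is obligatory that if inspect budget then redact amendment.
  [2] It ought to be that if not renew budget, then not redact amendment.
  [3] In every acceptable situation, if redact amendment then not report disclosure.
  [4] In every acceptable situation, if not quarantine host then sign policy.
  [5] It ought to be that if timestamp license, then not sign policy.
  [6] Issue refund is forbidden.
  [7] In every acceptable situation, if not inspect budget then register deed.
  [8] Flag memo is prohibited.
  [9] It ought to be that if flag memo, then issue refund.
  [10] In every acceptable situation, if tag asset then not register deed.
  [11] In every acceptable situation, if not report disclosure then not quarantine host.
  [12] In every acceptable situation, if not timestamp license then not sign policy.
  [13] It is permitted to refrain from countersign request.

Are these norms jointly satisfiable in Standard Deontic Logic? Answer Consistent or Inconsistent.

Premise 9 is O(flag_memo → issue_refund), but O(flag_memo) is not derivable from the premises, so it does not yield O(issue_refund).
So O(issue_refund) is not derivable, and the apparent clash with O(¬issue_refund) does not arise.
A world satisfying every obligation exists (e.g. countersign_request=false, flag_memo=false, inspect_budget=false, issue_refund=false, quarantine_host=true, redact_amendment=false, register_deed=true, renew_budget=false, report_disclosure=true, sign_policy=false, tag_asset=false, timestamp_license=false); no atom is both obligatory and forbidden, so the set is consistent.

Consistent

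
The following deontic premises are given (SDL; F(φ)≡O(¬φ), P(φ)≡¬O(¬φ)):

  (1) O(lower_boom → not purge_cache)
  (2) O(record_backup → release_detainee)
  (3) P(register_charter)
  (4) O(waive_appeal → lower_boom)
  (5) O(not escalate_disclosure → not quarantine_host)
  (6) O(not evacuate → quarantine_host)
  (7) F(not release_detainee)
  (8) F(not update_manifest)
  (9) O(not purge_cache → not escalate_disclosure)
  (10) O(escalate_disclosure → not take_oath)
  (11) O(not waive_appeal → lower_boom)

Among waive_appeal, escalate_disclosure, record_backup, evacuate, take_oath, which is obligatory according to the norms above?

evacuate

Premises 4 and 11 cover both cases: O(waive_appeal → lower_boom) and O(not waive_appeal → lower_boom). Since waive_appeal ∨ not waive_appeal is a tautology, O(lower_boom) follows.
Premise 1 is O(lower_boom → not purge_cache); since O(lower_boom), deontic closure gives O(not purge_cache).
Premise 9 is O(not purge_cache → not escalate_disclosure); since O(not purge_cache), deontic closure gives O(not escalate_disclosure).
Applying K to premise 5 (O(not escalate_disclosure → not quarantine_host)) and O(not escalate_disclosure) yields O(not quarantine_host).
The contrapositive of premise 6 (O(not evacuate → quarantine_host)) is O(not quarantine_host → evacuate), and O(not quarantine_host) is already established, so O(evacuate).
So O(evacuate) holds — evacuate is obligatory. None of the other listed options is made obligatory by any chain of premises.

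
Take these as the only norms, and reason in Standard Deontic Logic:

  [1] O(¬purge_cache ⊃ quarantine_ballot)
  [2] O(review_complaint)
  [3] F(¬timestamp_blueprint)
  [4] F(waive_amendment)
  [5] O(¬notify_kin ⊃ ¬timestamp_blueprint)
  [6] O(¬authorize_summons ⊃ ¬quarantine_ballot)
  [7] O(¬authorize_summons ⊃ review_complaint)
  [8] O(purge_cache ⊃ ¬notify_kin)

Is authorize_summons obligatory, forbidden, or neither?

Obligatory

Premise 3 is F(¬timestamp_blueprint), i.e. O(timestamp_blueprint).
Premise 5 is O(¬notify_kin ⊃ ¬timestamp_blueprint); contrapositively O(timestamp_blueprint ⊃ notify_kin). Since O(timestamp_blueprint) holds, K gives O(notify_kin).
The contrapositive of premise 8 (O(purge_cache ⊃ ¬notify_kin)) is O(notify_kin ⊃ ¬purge_cache), and O(notify_kin) is already established, so O(¬purge_cache).
Applying K to premise 1 (O(¬purge_cache ⊃ quarantine_ballot)) and O(¬purge_cache) yields O(quarantine_ballot).
Premise 6, O(¬authorize_summons ⊃ ¬quarantine_ballot), contraposes to O(quarantine_ballot ⊃ authorize_summons); with O(quarantine_ballot) we get O(authorize_summons).
Premises 2, 4, 7 do not contribute to this derivation.
Hence authorize_summons is obligatory.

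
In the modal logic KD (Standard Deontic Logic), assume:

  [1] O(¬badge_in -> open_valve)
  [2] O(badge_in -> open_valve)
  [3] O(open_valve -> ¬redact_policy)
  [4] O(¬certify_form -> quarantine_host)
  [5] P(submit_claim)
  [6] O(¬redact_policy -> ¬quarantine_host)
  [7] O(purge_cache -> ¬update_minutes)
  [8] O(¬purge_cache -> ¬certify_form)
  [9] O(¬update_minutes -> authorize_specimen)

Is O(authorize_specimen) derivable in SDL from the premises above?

Yes

Premises 1 and 2 are O(¬badge_in -> open_valve) and O(badge_in -> open_valve); every ideal world satisfies ¬badge_in or badge_in, so in either case open_valve holds — hence O(open_valve).
Applying K to premise 3 (O(open_valve -> ¬redact_policy)) and O(open_valve) yields O(¬redact_policy).
Premise 6 is O(¬redact_policy -> ¬quarantine_host); since O(¬redact_policy), deontic closure gives O(¬quarantine_host).
The contrapositive of premise 4 (O(¬certify_form -> quarantine_host)) is O(¬quarantine_host -> certify_form), and O(¬quarantine_host) is already established, so O(certify_form).
The contrapositive of premise 8 (O(¬purge_cache -> ¬certify_form)) is O(certify_form -> purge_cache), and O(certify_form) is already established, so O(purge_cache).
From O(purge_cache) and premise 7, O(purge_cache -> ¬update_minutes), we obtain O(¬update_minutes).
Applying K to premise 9 (O(¬update_minutes -> authorize_specimen)) and O(¬update_minutes) yields O(authorize_specimen).
Premise 5 does not contribute to this derivation.
So O(authorize_specimen) follows.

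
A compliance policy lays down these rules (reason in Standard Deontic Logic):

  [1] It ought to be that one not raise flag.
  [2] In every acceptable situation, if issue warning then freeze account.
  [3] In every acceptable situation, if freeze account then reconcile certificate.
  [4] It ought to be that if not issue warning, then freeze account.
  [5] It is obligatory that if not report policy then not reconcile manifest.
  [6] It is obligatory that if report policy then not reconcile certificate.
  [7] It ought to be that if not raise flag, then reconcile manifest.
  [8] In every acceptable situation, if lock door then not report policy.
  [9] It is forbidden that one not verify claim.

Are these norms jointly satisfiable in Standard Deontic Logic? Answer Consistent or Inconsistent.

Inconsistent

Premises 2 and 4 are O(issue_warning → freeze_account) and O(¬issue_warning → freeze_account); every ideal world satisfies issue_warning or ¬issue_warning, so in either case freeze_account holds — hence O(freeze_account).
With premise 3, O(freeze_account → reconcile_certificate), the K-axiom yields O(reconcile_certificate).
Premise 6 is O(report_policy → ¬reconcile_certificate); contrapositively O(reconcile_certificate → ¬report_policy). Since O(reconcile_certificate) holds, K gives O(¬report_policy).
With premise 5, O(¬report_policy → ¬reconcile_manifest), the K-axiom yields O(¬reconcile_manifest).
The contrapositive of premise 7 (O(¬raise_flag → reconcile_manifest)) is O(¬reconcile_manifest → raise_flag), and O(¬reconcile_manifest) is already established, so O(raise_flag).
However, premise 1 gives O(¬raise_flag).
We now have both O(raise_flag) and O(¬raise_flag) — raise_flag is simultaneously obligatory and forbidden, violating the D-axiom.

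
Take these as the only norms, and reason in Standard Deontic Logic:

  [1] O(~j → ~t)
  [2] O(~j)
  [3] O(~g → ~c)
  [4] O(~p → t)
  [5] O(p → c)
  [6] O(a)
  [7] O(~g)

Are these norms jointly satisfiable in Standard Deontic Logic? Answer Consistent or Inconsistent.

Inconsistent

Premise 2 gives O(~j).
From O(~j) and premise 1, O(~j → ~t), we obtain O(~t).
Premise 4 is O(~p → t); contrapositively O(~t → p). Since O(~t) holds, K gives O(p).
From O(p) and premise 5, O(p → c), we obtain O(c).
Premise 3 is O(~g → ~c); contrapositively O(c → g). Since O(c) holds, K gives O(g).
Yet premise 7 states O(~g).
We now have both O(g) and O(~g) — g is simultaneously obligatory and forbidden, violating the D-axiom.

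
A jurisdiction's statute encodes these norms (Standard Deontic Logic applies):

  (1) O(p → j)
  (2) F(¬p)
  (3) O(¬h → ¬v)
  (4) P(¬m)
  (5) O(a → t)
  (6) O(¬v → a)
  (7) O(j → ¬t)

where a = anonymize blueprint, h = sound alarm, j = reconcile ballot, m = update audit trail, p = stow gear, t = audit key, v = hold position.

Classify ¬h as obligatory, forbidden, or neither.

Forbidden

F(¬p) at premise 2 means O(p).
From O(p) and premise 1, O(p → j), we obtain O(j).
Applying K to premise 7 (O(j → ¬t)) and O(j) yields O(¬t).
The contrapositive of premise 5 (O(a → t)) is O(¬t → ¬a), and O(¬t) is already established, so O(¬a).
Premise 6 is O(¬v → a); contrapositively O(¬a → v). Since O(¬a) holds, K gives O(v).
Premise 3 is O(¬h → ¬v); contrapositively O(v → h). Since O(v) holds, K gives O(h).
Premise 4 does not contribute to this derivation.
Thus O(h), which is F(¬h): ¬h is forbidden.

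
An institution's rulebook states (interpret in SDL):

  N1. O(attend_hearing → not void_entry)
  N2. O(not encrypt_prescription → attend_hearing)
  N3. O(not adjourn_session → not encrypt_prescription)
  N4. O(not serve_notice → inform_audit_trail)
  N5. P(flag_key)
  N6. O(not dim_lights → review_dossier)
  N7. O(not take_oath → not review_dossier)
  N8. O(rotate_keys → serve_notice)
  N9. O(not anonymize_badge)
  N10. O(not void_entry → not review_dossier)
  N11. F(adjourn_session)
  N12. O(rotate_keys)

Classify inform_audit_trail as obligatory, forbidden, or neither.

Neither

Premise 4 is O(not serve_notice → inform_audit_trail), but O(not serve_notice) is not derivable from the premises, so it does not yield O(inform_audit_trail).
No premise or chain of K-axiom applications forces O(inform_audit_trail), and none forces O(not inform_audit_trail). So inform_audit_trail is neither obligatory nor forbidden under these norms.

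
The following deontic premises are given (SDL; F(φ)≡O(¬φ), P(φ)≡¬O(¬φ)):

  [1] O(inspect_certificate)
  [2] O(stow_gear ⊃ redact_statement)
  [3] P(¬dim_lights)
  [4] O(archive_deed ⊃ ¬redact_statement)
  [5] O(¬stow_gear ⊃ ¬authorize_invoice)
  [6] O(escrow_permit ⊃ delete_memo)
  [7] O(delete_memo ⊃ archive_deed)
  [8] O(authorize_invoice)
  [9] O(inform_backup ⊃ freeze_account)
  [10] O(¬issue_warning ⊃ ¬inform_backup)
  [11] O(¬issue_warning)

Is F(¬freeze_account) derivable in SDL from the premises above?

Premise 9 is O(inform_backup ⊃ freeze_account), but O(inform_backup) is not derivable from the premises, so it does not yield O(freeze_account).
No other premise forces O(freeze_account). An ideal world satisfying every premise can still have ¬freeze_account true, so F(¬freeze_account) is not derivable.

No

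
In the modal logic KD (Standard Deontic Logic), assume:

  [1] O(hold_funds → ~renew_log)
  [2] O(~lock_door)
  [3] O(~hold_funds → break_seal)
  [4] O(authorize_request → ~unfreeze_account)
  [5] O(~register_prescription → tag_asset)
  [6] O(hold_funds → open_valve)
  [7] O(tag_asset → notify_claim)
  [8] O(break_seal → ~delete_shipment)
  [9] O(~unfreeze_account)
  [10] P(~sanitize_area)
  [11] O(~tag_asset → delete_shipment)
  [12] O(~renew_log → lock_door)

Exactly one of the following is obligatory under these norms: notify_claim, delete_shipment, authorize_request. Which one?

Premise 2 states O(~lock_door) outright.
Premise 12, O(~renew_log → lock_door), contraposes to O(~lock_door → renew_log); with O(~lock_door) we get O(renew_log).
Premise 1 is O(hold_funds → ~renew_log); contrapositively O(renew_log → ~hold_funds). Since O(renew_log) holds, K gives O(~hold_funds).
From O(~hold_funds) and premise 3, O(~hold_funds → break_seal), we obtain O(break_seal).
With premise 8, O(break_seal → ~delete_shipment), the K-axiom yields O(~delete_shipment).
Premise 11, O(~tag_asset → delete_shipment), contraposes to O(~delete_shipment → tag_asset); with O(~delete_shipment) we get O(tag_asset).
Applying K to premise 7 (O(tag_asset → notify_claim)) and O(tag_asset) yields O(notify_claim).
So O(notify_claim) holds — notify_claim is obligatory. None of the other listed options is made obligatory by any chain of premises.

notify_claim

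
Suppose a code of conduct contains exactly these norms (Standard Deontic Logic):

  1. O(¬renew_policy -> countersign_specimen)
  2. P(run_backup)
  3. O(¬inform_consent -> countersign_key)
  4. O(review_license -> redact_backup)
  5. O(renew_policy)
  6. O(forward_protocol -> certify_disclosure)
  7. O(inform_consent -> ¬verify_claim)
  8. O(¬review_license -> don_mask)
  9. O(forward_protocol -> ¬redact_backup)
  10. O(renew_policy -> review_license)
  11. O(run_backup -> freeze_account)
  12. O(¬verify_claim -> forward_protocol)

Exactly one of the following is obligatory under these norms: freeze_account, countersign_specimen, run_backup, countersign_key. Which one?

From premise 5 we have O(renew_policy).
Premise 10 is O(renew_policy -> review_license); since O(renew_policy), deontic closure gives O(review_license).
Applying K to premise 4 (O(review_license -> redact_backup)) and O(review_license) yields O(redact_backup).
Premise 9 is O(forward_protocol -> ¬redact_backup); contrapositively O(redact_backup -> ¬forward_protocol). Since O(redact_backup) holds, K gives O(¬forward_protocol).
Premise 12, O(¬verify_claim -> forward_protocol), contraposes to O(¬forward_protocol -> verify_claim); with O(¬forward_protocol) we get O(verify_claim).
Premise 7, O(inform_consent -> ¬verify_claim), contraposes to O(verify_claim -> ¬inform_consent); with O(verify_claim) we get O(¬inform_consent).
From O(¬inform_consent) and premise 3, O(¬inform_consent -> countersign_key), we obtain O(countersign_key).
So O(countersign_key) holds — countersign_key is obligatory. None of the other listed options is made obligatory by any chain of premises.

countersign_key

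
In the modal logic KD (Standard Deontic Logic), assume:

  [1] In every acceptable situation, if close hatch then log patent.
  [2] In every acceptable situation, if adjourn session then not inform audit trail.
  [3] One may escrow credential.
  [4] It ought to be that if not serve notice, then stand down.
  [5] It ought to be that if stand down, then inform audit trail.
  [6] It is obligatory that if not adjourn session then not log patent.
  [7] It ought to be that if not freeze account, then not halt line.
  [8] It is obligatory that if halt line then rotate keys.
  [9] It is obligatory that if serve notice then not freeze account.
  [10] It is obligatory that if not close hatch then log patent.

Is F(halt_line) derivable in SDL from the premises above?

By case analysis on close_hatch: premise 1 gives O(close_hatch → log_patent) and premise 10 gives O(¬close_hatch → log_patent), so O(log_patent) either way.
The contrapositive of premise 6 (O(¬adjourn_session → ¬log_patent)) is O(log_patent → adjourn_session), and O(log_patent) is already established, so O(adjourn_session).
From O(adjourn_session) and premise 2, O(adjourn_session → ¬inform_audit_trail), we obtain O(¬inform_audit_trail).
Premise 5, O(stand_down → inform_audit_trail), contraposes to O(¬inform_audit_trail → ¬stand_down); with O(¬inform_audit_trail) we get O(¬stand_down).
Premise 4, O(¬serve_notice → stand_down), contraposes to O(¬stand_down → serve_notice); with O(¬stand_down) we get O(serve_notice).
With premise 9, O(serve_notice → ¬freeze_account), the K-axiom yields O(¬freeze_account).
From O(¬freeze_account) and premise 7, O(¬freeze_account → ¬halt_line), we obtain O(¬halt_line).
Premises 3, 8 do not contribute to this derivation.
So O(¬halt_line) holds, i.e. F(halt_line). The claim follows.

Yes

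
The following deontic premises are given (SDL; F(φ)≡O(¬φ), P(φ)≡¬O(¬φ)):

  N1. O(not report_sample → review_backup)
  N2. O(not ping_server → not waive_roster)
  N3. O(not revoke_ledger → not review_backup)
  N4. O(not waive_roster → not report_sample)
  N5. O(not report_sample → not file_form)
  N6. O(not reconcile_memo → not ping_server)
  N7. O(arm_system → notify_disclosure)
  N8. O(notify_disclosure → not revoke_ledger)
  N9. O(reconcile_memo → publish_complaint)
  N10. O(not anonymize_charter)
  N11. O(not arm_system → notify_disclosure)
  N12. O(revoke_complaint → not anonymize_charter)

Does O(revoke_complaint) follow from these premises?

Premise 12 is O(revoke_complaint → not anonymize_charter); even if O(not anonymize_charter) held, inferring O(revoke_complaint) would be affirming the consequent — invalid.
No other premise forces O(revoke_complaint). An ideal world satisfying every premise can still have revoke_complaint false, so O(revoke_complaint) is not derivable.

No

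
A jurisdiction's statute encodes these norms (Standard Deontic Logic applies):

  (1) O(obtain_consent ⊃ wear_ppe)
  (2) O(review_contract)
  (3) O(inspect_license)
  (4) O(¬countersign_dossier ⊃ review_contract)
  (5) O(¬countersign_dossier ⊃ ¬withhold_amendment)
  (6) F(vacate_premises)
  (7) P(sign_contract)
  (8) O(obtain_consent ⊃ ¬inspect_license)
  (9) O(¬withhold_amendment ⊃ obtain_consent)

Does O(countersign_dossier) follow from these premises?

Yes

Premise 3 states O(inspect_license) outright.
Premise 8 is O(obtain_consent ⊃ ¬inspect_license); contrapositively O(inspect_license ⊃ ¬obtain_consent). Since O(inspect_license) holds, K gives O(¬obtain_consent).
The contrapositive of premise 9 (O(¬withhold_amendment ⊃ obtain_consent)) is O(¬obtain_consent ⊃ withhold_amendment), and O(¬obtain_consent) is already established, so O(withhold_amendment).
The contrapositive of premise 5 (O(¬countersign_dossier ⊃ ¬withhold_amendment)) is O(withhold_amendment ⊃ countersign_dossier), and O(withhold_amendment) is already established, so O(countersign_dossier).
Premises 1, 2, 4, 6, 7 do not contribute to this derivation.
So O(countersign_dossier) follows.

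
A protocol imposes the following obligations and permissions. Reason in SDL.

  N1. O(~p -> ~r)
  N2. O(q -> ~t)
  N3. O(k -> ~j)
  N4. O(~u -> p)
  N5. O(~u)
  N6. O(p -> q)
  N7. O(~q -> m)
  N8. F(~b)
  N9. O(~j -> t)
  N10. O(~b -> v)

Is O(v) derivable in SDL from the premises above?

Premise 10 is O(~b -> v), but O(~b) is not derivable from the premises, so it does not yield O(v).
No other premise forces O(v). An ideal world satisfying every premise can still have v false, so O(v) is not derivable.

No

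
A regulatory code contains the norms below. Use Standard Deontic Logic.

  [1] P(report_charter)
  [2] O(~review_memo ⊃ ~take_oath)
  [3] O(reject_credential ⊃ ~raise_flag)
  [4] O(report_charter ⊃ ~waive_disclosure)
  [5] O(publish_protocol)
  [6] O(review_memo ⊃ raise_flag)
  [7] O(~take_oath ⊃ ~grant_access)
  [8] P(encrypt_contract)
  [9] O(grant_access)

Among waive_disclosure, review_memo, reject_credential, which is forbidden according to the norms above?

Premise 9 states O(grant_access) outright.
Premise 7, O(~take_oath ⊃ ~grant_access), contraposes to O(grant_access ⊃ take_oath); with O(grant_access) we get O(take_oath).
Premise 2 is O(~review_memo ⊃ ~take_oath); contrapositively O(take_oath ⊃ review_memo). Since O(take_oath) holds, K gives O(review_memo).
From O(review_memo) and premise 6, O(review_memo ⊃ raise_flag), we obtain O(raise_flag).
Premise 3, O(reject_credential ⊃ ~raise_flag), contraposes to O(raise_flag ⊃ ~reject_credential); with O(raise_flag) we get O(~reject_credential).
So O(~reject_credential) holds, i.e. reject_credential is forbidden. None of the other listed options is forbidden under the premises.

reject_credential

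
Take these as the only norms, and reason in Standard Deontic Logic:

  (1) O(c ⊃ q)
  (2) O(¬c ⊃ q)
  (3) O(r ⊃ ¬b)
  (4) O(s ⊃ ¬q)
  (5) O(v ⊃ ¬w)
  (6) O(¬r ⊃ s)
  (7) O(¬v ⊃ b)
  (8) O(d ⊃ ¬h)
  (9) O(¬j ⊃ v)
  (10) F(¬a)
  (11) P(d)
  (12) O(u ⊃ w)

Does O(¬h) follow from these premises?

Premise 8 is O(d ⊃ ¬h), but O(d) is not derivable from the premises (the permission P(d) asserts only ¬O(¬d), not O(d)), so it does not yield O(¬h).
No other premise forces O(¬h). An ideal world satisfying every premise can still have ¬h false, so O(¬h) is not derivable.

No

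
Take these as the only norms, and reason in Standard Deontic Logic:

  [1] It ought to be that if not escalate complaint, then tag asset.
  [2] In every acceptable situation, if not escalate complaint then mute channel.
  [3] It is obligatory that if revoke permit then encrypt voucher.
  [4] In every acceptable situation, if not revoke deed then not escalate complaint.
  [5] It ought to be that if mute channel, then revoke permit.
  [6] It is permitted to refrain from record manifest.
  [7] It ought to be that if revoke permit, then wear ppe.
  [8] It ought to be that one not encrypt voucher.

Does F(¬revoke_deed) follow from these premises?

Premise 8 states O(¬encrypt_voucher) outright.
The contrapositive of premise 3 (O(revoke_permit → encrypt_voucher)) is O(¬encrypt_voucher → ¬revoke_permit), and O(¬encrypt_voucher) is already established, so O(¬revoke_permit).
Premise 5, O(mute_channel → revoke_permit), contraposes to O(¬revoke_permit → ¬mute_channel); with O(¬revoke_permit) we get O(¬mute_channel).
Premise 2 is O(¬escalate_complaint → mute_channel); contrapositively O(¬mute_channel → escalate_complaint). Since O(¬mute_channel) holds, K gives O(escalate_complaint).
The contrapositive of premise 4 (O(¬revoke_deed → ¬escalate_complaint)) is O(escalate_complaint → revoke_deed), and O(escalate_complaint) is already established, so O(revoke_deed).
Premises 1, 6, 7 do not contribute to this derivation.
So O(revoke_deed) holds, i.e. F(¬revoke_deed). The claim follows.

Yes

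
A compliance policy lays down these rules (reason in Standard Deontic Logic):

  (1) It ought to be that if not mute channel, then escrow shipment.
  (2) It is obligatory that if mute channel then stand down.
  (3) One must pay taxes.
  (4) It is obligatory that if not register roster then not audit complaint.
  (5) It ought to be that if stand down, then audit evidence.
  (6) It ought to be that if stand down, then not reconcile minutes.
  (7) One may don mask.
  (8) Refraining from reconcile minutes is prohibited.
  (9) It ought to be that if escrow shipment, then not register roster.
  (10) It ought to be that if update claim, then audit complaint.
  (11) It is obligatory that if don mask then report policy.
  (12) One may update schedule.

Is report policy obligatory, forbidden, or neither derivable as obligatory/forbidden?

Neither

Premise 11 is O(don_mask → report_policy), but O(don_mask) is not derivable from the premises (the permission P(don_mask) asserts only ¬O(¬don_mask), not O(don_mask)), so it does not yield O(report_policy).
No premise or chain of K-axiom applications forces O(report_policy), and none forces O(¬report_policy). So report_policy is neither obligatory nor forbidden under these norms.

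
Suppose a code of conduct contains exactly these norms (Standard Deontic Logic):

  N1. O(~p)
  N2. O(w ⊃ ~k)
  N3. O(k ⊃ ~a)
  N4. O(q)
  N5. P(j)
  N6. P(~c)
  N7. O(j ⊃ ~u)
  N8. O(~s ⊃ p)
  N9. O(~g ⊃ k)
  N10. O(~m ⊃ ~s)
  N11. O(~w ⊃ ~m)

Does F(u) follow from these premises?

Premise 7 is O(j ⊃ ~u), but O(j) is not derivable from the premises (the permission P(j) asserts only ~O(~j), not O(j)), so it does not yield O(~u).
No other premise forces O(~u). An ideal world satisfying every premise can still have u true, so F(u) is not derivable.

No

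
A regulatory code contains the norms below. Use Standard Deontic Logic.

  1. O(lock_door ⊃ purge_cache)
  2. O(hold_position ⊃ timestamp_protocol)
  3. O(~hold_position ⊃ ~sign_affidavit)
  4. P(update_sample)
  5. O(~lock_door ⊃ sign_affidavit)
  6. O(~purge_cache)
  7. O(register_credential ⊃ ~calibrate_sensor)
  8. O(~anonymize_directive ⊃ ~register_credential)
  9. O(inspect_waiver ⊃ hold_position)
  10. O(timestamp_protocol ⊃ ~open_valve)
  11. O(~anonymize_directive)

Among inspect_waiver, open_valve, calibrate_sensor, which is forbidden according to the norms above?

open_valve

Premise 6 gives O(~purge_cache).
The contrapositive of premise 1 (O(lock_door ⊃ purge_cache)) is O(~purge_cache ⊃ ~lock_door), and O(~purge_cache) is already established, so O(~lock_door).
Premise 5 is O(~lock_door ⊃ sign_affidavit); since O(~lock_door), deontic closure gives O(sign_affidavit).
Premise 3 is O(~hold_position ⊃ ~sign_affidavit); contrapositively O(sign_affidavit ⊃ hold_position). Since O(sign_affidavit) holds, K gives O(hold_position).
With premise 2, O(hold_position ⊃ timestamp_protocol), the K-axiom yields O(timestamp_protocol).
Premise 10 is O(timestamp_protocol ⊃ ~open_valve); since O(timestamp_protocol), deontic closure gives O(~open_valve).
So O(~open_valve) holds, i.e. open_valve is forbidden. None of the other listed options is forbidden under the premises.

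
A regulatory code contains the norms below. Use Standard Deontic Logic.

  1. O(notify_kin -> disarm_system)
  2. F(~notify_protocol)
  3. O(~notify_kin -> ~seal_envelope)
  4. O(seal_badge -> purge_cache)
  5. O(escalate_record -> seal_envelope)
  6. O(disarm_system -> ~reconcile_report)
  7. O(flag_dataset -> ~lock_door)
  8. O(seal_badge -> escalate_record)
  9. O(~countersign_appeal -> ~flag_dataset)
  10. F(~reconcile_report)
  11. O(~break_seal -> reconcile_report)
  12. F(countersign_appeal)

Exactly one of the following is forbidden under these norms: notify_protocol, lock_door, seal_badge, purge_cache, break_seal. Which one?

seal_badge

Premise 10, F(~reconcile_report), is equivalent to O(reconcile_report).
Premise 6, O(disarm_system -> ~reconcile_report), contraposes to O(reconcile_report -> ~disarm_system); with O(reconcile_report) we get O(~disarm_system).
Premise 1, O(notify_kin -> disarm_system), contraposes to O(~disarm_system -> ~notify_kin); with O(~disarm_system) we get O(~notify_kin).
Premise 3 is O(~notify_kin -> ~seal_envelope); since O(~notify_kin), deontic closure gives O(~seal_envelope).
Premise 5, O(escalate_record -> seal_envelope), contraposes to O(~seal_envelope -> ~escalate_record); with O(~seal_envelope) we get O(~escalate_record).
The contrapositive of premise 8 (O(seal_badge -> escalate_record)) is O(~escalate_record -> ~seal_badge), and O(~escalate_record) is already established, so O(~seal_badge).
So O(~seal_badge) holds, i.e. seal_badge is forbidden. None of the other listed options is forbidden under the premises.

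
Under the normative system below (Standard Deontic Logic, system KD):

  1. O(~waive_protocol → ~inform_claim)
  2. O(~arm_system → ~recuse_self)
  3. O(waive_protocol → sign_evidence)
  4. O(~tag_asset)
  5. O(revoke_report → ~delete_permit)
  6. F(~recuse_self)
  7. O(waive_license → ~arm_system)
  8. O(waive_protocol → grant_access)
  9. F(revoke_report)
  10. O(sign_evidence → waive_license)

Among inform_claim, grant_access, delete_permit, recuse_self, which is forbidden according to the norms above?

inform_claim

F(~recuse_self) at premise 6 means O(recuse_self).
Premise 2, O(~arm_system → ~recuse_self), contraposes to O(recuse_self → arm_system); with O(recuse_self) we get O(arm_system).
Premise 7 is O(waive_license → ~arm_system); contrapositively O(arm_system → ~waive_license). Since O(arm_system) holds, K gives O(~waive_license).
Premise 10, O(sign_evidence → waive_license), contraposes to O(~waive_license → ~sign_evidence); with O(~waive_license) we get O(~sign_evidence).
The contrapositive of premise 3 (O(waive_protocol → sign_evidence)) is O(~sign_evidence → ~waive_protocol), and O(~sign_evidence) is already established, so O(~waive_protocol).
From O(~waive_protocol) and premise 1, O(~waive_protocol → ~inform_claim), we obtain O(~inform_claim).
So O(~inform_claim) holds, i.e. inform_claim is forbidden. None of the other listed options is forbidden under the premises.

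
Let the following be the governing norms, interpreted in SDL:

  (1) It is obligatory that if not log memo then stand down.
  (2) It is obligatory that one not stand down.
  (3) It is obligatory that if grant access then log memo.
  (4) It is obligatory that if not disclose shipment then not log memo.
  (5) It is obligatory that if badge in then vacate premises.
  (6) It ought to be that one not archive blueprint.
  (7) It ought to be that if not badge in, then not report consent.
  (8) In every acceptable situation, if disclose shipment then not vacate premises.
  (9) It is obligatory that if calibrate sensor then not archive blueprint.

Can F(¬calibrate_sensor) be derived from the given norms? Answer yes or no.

Premise 9 is O(calibrate_sensor → ¬archive_blueprint); even if O(¬archive_blueprint) held, inferring O(calibrate_sensor) would be affirming the consequent — invalid.
No other premise forces O(calibrate_sensor). An ideal world satisfying every premise can still have ¬calibrate_sensor true, so F(¬calibrate_sensor) is not derivable.

No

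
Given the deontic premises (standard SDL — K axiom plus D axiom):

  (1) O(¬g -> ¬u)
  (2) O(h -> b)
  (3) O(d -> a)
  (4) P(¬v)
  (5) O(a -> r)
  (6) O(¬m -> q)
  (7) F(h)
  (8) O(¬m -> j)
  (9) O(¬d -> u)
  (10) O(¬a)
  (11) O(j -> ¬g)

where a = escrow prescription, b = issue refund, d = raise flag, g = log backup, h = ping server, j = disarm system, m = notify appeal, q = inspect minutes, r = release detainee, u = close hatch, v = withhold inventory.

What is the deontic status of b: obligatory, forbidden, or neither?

Premise 2 is O(h -> b), but O(h) is not derivable from the premises, so it does not yield O(b).
No premise or chain of K-axiom applications forces O(b), and none forces O(¬b). So b is neither obligatory nor forbidden under these norms.

Neither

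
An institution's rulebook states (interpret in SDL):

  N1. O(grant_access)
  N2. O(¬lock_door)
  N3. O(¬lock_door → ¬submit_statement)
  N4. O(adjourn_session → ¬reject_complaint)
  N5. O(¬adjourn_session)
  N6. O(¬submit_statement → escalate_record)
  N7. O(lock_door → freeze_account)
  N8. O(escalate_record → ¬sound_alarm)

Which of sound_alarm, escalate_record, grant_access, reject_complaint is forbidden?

sound_alarm

From premise 2 we have O(¬lock_door).
Applying K to premise 3 (O(¬lock_door → ¬submit_statement)) and O(¬lock_door) yields O(¬submit_statement).
Premise 6 is O(¬submit_statement → escalate_record); since O(¬submit_statement), deontic closure gives O(escalate_record).
With premise 8, O(escalate_record → ¬sound_alarm), the K-axiom yields O(¬sound_alarm).
So O(¬sound_alarm) holds, i.e. sound_alarm is forbidden. None of the other listed options is forbidden under the premises.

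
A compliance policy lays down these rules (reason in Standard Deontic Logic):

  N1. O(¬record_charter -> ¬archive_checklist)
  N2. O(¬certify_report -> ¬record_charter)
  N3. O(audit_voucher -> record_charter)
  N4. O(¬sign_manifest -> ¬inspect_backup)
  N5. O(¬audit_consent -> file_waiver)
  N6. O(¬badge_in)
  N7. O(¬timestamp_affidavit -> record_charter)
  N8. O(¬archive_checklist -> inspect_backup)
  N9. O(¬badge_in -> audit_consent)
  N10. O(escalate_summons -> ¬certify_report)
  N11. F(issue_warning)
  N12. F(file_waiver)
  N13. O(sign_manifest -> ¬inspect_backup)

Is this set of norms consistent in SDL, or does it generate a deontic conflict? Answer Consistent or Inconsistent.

Consistent

Premise 5 is O(¬audit_consent -> file_waiver), but O(¬audit_consent) is not derivable from the premises, so it does not yield O(file_waiver).
So O(file_waiver) is not derivable, and the apparent clash with O(¬file_waiver) does not arise.
A world satisfying every obligation exists (e.g. archive_checklist=true, audit_consent=true, audit_voucher=false, badge_in=false, certify_report=true, escalate_summons=false, file_waiver=false, inspect_backup=false, issue_warning=false, record_charter=true, sign_manifest=false, timestamp_affidavit=false); no atom is both obligatory and forbidden, so the set is consistent.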